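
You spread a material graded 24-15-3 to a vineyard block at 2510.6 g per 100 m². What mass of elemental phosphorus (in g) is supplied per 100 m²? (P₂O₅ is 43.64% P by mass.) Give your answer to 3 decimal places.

164.344 g P per hundred sq m

P₂O₅ per 100 m² = 2510.6 × 15% = 376.59 g.
Elemental P = 376.59 × 0.4364 = 164.3439 g per 100 m².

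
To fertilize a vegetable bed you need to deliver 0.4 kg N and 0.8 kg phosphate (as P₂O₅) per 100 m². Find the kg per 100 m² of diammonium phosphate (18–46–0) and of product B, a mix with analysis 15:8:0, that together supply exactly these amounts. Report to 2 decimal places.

With a, b = kg per 100 m² of diammonium phosphate and product B:
N: 0.18·a + 0.15·b = 0.4
P₂O₅: 0.46·a + 0.08·b = 0.8
Eliminate b: (row1) − 0.15/0.08·(row2) → -0.6825·a = -1.1, so a = 1.61172.
Then b = (0.8 − 0.46·1.61172) / 0.08 = 0.732601.

1.61 kg diammonium phosphate, 0.73 kg product B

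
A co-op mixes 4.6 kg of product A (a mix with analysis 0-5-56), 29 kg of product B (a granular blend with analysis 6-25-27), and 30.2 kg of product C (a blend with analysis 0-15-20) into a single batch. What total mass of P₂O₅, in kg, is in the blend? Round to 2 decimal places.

12.01 kg P₂O₅

P₂O₅ mass = 5%×4.6 + 25%×29 + 15%×30.2 = 12.01 kg.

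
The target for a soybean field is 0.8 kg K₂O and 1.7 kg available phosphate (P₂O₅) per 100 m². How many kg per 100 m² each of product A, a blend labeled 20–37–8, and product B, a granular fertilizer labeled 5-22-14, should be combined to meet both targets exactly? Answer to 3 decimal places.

1.813 kg product A, 4.678 kg product B

Let a = kg of product A, b = kg of product B (per 100 m²).
K₂O: 0.08·a + 0.14·b = 0.8
P₂O₅: 0.37·a + 0.22·b = 1.7
Eliminate a: (row1) − 0.08/0.37·(row2) → 0.0924324·b = 0.432432, so b = 4.67836.
Back-substitute: a = (0.8 − 0.14·4.67836) / 0.08 = 1.81287.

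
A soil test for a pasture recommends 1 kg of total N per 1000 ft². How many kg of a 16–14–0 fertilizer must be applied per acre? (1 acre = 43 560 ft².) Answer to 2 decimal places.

Product per 1000 ft² = 1 / 16% = 6.25 kg.
Convert to per acre: 6.25 × 43.56 = 272.25 kg.

272.25 kg of product per acre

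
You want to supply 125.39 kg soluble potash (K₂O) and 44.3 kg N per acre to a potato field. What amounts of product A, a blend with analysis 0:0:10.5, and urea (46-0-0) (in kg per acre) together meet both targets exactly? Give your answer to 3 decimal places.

With a, b = kg per acre of product A and urea:
K₂O: 0.105·a + 0·b = 125.39
N: 0·a + 0.46·b = 44.3
Solving simultaneously: a = 1194.19048, b = 96.3043.

1194.190 kg product A, 96.304 kg urea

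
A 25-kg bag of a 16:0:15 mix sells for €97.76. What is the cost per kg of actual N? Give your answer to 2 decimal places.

N in bag = 25 × 16% = 4 kg.
Cost per kg N = €97.76 / 4 = €24.4400.

€24.44 per kg N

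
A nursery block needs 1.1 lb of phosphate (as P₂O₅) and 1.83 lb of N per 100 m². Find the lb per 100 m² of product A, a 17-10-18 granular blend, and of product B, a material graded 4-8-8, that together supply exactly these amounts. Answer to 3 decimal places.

10.667 lb product A, 0.417 lb product B

Let a = lb of product A, b = lb of product B (per 100 m²).
P₂O₅: 0.1·a + 0.08·b = 1.1
N: 0.17·a + 0.04·b = 1.83
Solving simultaneously: a = 10.6667, b = 0.416667.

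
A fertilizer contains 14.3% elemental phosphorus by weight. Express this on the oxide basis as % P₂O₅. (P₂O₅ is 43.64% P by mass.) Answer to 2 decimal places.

%P₂O₅ = 14.3 / 0.4364 = 32.7681%.

32.77% P₂O₅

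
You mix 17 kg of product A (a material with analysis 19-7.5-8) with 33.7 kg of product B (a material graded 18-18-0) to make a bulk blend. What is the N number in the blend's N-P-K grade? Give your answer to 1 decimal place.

18.3% N

Total mass = 17 + 33.7 = 50.7 kg.
N mass = 19%×17 + 18%×33.7 = 9.296 kg.
% N = 9.296 / 50.7 = 18.3353%.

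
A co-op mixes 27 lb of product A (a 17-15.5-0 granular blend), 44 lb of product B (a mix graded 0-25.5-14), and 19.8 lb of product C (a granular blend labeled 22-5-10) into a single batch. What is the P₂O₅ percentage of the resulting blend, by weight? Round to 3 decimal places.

Total mass = 27 + 44 + 19.8 = 90.8 lb.
P₂O₅ mass = 15.5%×27 + 25.5%×44 + 5%×19.8 = 16.395 lb.
% P₂O₅ = 16.395 / 90.8 = 18.0562%.

18.056% P₂O₅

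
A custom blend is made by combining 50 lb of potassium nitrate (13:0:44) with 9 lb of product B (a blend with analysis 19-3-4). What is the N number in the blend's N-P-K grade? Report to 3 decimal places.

13.915% N

Total mass = 50 + 9 = 59 lb.
N mass = 13%×50 + 19%×9 = 8.21 lb.
% N = 8.21 / 59 = 13.9153%.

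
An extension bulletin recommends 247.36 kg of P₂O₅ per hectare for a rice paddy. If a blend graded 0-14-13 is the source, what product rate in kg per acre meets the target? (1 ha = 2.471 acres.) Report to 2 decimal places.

Product per hectare = 247.36 / 14% = 1766.86 kg.
Convert to per acre: 1766.86 × 0.404694 = 715.037 kg.

715.04 kg of product per acre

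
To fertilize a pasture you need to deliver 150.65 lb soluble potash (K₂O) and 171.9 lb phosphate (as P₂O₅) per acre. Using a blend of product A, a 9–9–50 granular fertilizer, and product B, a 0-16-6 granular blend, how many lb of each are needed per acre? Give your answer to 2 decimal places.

184.85 lb product A, 970.40 lb product B

Let a = lb of product A, b = lb of product B (per acre).
K₂O: 0.5·a + 0.06·b = 150.65
P₂O₅: 0.09·a + 0.16·b = 171.9
Solving simultaneously: a = 184.853, b = 970.395.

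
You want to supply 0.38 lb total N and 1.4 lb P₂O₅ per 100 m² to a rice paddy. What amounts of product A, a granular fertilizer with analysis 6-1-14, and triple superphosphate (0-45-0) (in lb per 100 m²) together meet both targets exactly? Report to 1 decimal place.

Let a = lb of product A, b = lb of triple superphosphate (per 100 m²).
N: 0.06·a + 0·b = 0.38
P₂O₅: 0.01·a + 0.45·b = 1.4
Eliminate b: (row1) − 0/0.45·(row2) → 0.06·a = 0.38, so a = 6.33333.
Then b = (1.4 − 0.01·6.33333) / 0.45 = 2.97037.

6.3 lb product A, 3.0 lb triple superphosphate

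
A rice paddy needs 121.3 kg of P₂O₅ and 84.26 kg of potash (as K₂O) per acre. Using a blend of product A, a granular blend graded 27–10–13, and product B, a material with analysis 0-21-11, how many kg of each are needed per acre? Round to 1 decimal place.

With a, b = kg per acre of product A and product B:
P₂O₅: 0.1·a + 0.21·b = 121.3
K₂O: 0.13·a + 0.11·b = 84.26
From row1: a = (121.3 − 0.21·b) / 0.1.
Into row2: 0.13·(121.3 − 0.21·b)/0.1 + 0.11·b = 84.26 → b = 450.491, a = 266.969.

267.0 kg product A, 450.5 kg product B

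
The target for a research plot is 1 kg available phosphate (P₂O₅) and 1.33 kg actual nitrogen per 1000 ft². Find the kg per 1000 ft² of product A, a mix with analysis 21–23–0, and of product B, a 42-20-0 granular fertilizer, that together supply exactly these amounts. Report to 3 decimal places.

With a, b = kg per 1000 ft² of product A and product B:
P₂O₅: 0.23·a + 0.2·b = 1
N: 0.21·a + 0.42·b = 1.33
Eliminate b: (row1) − 0.2/0.42·(row2) → 0.13·a = 0.366667, so a = 2.82051.
Then b = (1.33 − 0.21·2.82051) / 0.42 = 1.75641.

2.821 kg product A, 1.756 kg product B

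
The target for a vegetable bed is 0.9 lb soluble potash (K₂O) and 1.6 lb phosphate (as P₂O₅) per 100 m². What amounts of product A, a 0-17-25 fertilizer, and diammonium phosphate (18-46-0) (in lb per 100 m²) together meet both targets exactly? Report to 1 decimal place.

Let a = lb of product A, b = lb of diammonium phosphate (per 100 m²).
K₂O: 0.25·a + 0·b = 0.9
P₂O₅: 0.17·a + 0.46·b = 1.6
Eliminate a: (row1) − 0.25/0.17·(row2) → -0.676471·b = -1.45294, so b = 2.14783.
Back-substitute: a = (0.9 − 0·2.14783) / 0.25 = 3.6.

3.6 lb product A, 2.1 lb diammonium phosphate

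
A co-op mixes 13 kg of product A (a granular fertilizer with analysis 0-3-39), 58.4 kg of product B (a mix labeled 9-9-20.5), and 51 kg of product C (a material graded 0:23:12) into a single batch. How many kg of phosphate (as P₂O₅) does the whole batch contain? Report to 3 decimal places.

17.376 kg P₂O₅

P₂O₅ mass = 3%×13 + 9%×58.4 + 23%×51 = 17.376 kg.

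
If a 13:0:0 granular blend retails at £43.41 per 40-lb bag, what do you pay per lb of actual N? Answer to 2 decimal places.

N in bag = 40 × 13% = 5.2 lb.
Cost per lb N = £43.41 / 5.2 = £8.3481.

£8.35 per lb N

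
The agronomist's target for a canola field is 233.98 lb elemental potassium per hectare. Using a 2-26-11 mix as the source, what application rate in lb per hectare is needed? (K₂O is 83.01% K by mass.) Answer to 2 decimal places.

As K₂O: 233.98 / 0.8301 = 281.87 lb per hectare.
Product per hectare = 281.87 / 11% = 2562.451 lb.

2562.45 lb of product per hectare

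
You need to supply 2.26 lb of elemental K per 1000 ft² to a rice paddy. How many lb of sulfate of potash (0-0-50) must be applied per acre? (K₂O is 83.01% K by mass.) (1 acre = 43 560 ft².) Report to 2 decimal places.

237.19 lb of product per acre

As K₂O: 2.26 / 0.8301 = 2.72256 lb per 1000 ft².
Product per 1000 ft² = 2.72256 / 50% = 5.44513 lb.
Convert to per acre: 5.44513 × 43.56 = 237.1897 lb.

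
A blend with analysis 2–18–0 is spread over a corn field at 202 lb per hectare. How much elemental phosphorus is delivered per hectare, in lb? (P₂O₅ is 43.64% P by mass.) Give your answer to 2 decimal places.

15.87 lb P per hectare

P₂O₅ per hectare = 202 × 18% = 36.36 lb.
Elemental P = 36.36 × 0.4364 = 15.8675 lb per hectare.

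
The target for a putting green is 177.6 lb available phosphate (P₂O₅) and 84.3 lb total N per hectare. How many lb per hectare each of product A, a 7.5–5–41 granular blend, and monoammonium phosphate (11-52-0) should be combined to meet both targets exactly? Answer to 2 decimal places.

Let a = lb of product A, b = lb of monoammonium phosphate (per hectare).
P₂O₅: 0.05·a + 0.52·b = 177.6
N: 0.075·a + 0.11·b = 84.3
Eliminate b: (row1) − 0.52/0.11·(row2) → -0.304545·a = -220.909, so a = 725.373.
Then b = (84.3 − 0.075·725.373) / 0.11 = 271.791.

725.37 lb product A, 271.79 lb monoammonium phosphate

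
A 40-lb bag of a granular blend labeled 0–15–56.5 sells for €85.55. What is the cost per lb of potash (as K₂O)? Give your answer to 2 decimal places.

K₂O in bag = 40 × 56.5% = 22.6 lb.
Cost per lb K₂O = €85.55 / 22.6 = €3.7854.

€3.79 per lb K₂O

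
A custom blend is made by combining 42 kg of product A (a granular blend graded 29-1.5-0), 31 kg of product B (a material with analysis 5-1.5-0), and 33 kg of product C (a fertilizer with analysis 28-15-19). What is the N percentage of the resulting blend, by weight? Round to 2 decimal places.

Total mass = 42 + 31 + 33 = 106 kg.
N mass = 29%×42 + 5%×31 + 28%×33 = 22.97 kg.
% N = 22.97 / 106 = 21.6698%.

21.67% N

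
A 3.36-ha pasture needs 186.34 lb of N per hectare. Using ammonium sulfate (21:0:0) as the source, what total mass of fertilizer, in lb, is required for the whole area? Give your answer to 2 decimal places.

2981.44 lb

Product per hectare = 186.34 / 21% = 887.333 lb.
Total product = 887.333 × 3.36 = 2981.44 lb.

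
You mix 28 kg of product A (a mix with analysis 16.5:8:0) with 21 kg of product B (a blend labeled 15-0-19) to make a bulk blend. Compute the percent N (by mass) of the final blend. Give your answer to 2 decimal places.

15.86% N

Total mass = 28 + 21 = 49 kg.
N mass = 16.5%×28 + 15%×21 = 7.77 kg.
% N = 7.77 / 49 = 15.8571%.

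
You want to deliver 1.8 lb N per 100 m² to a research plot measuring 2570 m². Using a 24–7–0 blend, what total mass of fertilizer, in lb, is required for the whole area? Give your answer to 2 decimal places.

192.75 lb

Product per 100 m² = 1.8 / 24% = 7.5 lb.
Total product = 7.5 × 2570 / 100 = 192.75 lb.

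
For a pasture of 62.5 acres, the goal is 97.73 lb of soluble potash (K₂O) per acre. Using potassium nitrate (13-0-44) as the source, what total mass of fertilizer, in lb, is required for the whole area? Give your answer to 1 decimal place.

13882.1 lb

Product per acre = 97.73 / 44% = 222.114 lb.
Total product = 222.114 × 62.5 = 13882.102 lb.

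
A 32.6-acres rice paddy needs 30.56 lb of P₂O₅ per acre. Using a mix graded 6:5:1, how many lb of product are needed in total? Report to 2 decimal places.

Product per acre = 30.56 / 5% = 611.2 lb.
Total product = 611.2 × 32.6 = 19925.12 lb.

19925.12 lb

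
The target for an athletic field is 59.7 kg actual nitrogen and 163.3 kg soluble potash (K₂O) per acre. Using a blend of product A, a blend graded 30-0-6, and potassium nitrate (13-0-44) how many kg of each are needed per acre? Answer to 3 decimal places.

Let a = kg of product A, b = kg of potassium nitrate (per acre).
N: 0.3·a + 0.13·b = 59.7
K₂O: 0.06·a + 0.44·b = 163.3
Solving simultaneously: a = 40.5717, b = 365.6039.

40.572 kg product A, 365.604 kg potassium nitrate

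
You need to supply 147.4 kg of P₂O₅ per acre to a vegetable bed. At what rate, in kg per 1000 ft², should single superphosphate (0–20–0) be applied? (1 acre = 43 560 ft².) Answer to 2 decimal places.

16.92 kg of product per thousand sq ft

Product per acre = 147.4 / 20% = 737 kg.
Convert to per 1000 ft²: 737 × 0.0229568 = 16.9192 kg.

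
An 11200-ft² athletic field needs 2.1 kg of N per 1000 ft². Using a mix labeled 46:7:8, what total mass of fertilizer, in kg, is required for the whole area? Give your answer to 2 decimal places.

51.13 kg

Product per 1000 ft² = 2.1 / 46% = 4.56522 kg.
Total product = 4.56522 × 11200 / 1000 = 51.1304 kg.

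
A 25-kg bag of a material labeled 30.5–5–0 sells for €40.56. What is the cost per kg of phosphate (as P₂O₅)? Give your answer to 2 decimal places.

€32.45 per kg P₂O₅

P₂O₅ in bag = 25 × 5% = 1.25 kg.
Cost per kg P₂O₅ = €40.56 / 1.25 = €32.4480.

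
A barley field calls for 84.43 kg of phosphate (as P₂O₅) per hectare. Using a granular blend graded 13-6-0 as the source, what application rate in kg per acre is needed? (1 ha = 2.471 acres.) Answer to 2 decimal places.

569.47 kg of product per acre

Product per hectare = 84.43 / 6% = 1407.17 kg.
Convert to per acre: 1407.17 × 0.404694 = 569.473 kg.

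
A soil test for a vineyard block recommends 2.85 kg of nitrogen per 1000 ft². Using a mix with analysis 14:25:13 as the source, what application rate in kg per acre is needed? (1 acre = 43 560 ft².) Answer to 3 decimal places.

Product per 1000 ft² = 2.85 / 14% = 20.3571 kg.
Convert to per acre: 20.3571 × 43.56 = 886.7571 kg.

886.757 kg of product per acre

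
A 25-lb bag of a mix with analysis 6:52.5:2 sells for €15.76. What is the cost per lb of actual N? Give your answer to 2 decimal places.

N in bag = 25 × 6% = 1.5 lb.
Cost per lb N = €15.76 / 1.5 = €10.5067.

€10.51 per lb N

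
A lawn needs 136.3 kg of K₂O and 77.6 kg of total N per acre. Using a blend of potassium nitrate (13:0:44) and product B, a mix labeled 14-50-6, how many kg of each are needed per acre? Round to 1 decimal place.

268.1 kg potassium nitrate, 305.3 kg product B

With a, b = kg per acre of potassium nitrate and product B:
K₂O: 0.44·a + 0.06·b = 136.3
N: 0.13·a + 0.14·b = 77.6
From row1: a = (136.3 − 0.06·b) / 0.44.
Into row2: 0.13·(136.3 − 0.06·b)/0.44 + 0.14·b = 77.6 → b = 305.297, a = 268.141.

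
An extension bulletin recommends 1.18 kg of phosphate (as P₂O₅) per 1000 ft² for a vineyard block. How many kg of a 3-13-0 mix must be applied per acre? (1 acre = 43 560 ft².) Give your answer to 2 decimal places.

395.39 kg of product per acre

Product per 1000 ft² = 1.18 / 13% = 9.07692 kg.
Convert to per acre: 9.07692 × 43.56 = 395.391 kg.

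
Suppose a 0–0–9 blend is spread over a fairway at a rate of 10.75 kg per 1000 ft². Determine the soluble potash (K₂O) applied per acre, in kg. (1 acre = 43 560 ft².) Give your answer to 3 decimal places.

42.144 kg K₂O per acre

K₂O per 1000 ft² = 10.75 × 9% = 0.9675 kg.
Convert to per acre: 0.9675 × 43.56 = 42.1443 kg.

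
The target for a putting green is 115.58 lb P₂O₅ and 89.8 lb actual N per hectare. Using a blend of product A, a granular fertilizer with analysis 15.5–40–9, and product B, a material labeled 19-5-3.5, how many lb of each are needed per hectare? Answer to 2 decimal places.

With a, b = lb per hectare of product A and product B:
P₂O₅: 0.4·a + 0.05·b = 115.58
N: 0.155·a + 0.19·b = 89.8
Eliminate a: (row1) − 0.4/0.155·(row2) → -0.440323·b = -116.162, so b = 263.811.
Back-substitute: a = (115.58 − 0.05·263.811) / 0.4 = 255.974.

255.97 lb product A, 263.81 lb product B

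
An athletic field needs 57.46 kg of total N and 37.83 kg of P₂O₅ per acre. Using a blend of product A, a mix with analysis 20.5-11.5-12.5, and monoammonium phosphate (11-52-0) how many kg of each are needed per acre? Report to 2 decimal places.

With a, b = kg per acre of product A and monoammonium phosphate:
N: 0.205·a + 0.11·b = 57.46
P₂O₅: 0.115·a + 0.52·b = 37.83
Solving simultaneously: a = 273.7403, b = 12.2113.

273.74 kg product A, 12.21 kg monoammonium phosphate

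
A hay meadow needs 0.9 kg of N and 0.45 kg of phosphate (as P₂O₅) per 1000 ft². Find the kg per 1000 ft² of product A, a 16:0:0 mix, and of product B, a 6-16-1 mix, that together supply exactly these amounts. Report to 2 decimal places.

4.57 kg product A, 2.81 kg product B

Let a = kg of product A, b = kg of product B (per 1000 ft²).
N: 0.16·a + 0.06·b = 0.9
P₂O₅: 0·a + 0.16·b = 0.45
Solving simultaneously: a = 4.57031, b = 2.8125.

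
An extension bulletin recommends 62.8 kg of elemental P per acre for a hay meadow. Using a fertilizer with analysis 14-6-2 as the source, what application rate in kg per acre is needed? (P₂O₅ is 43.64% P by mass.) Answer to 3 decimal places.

2398.411 kg of product per acre

As P₂O₅: 62.8 / 0.4364 = 143.905 kg per acre.
Product per acre = 143.905 / 6% = 2398.4112 kg.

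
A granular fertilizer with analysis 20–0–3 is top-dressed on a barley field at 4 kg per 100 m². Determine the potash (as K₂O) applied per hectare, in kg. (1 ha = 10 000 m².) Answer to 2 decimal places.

K₂O per 100 m² = 4 × 3% = 0.12 kg.
Convert to per hectare: 0.12 × 100 = 12 kg.

12.00 kg K₂O per hectare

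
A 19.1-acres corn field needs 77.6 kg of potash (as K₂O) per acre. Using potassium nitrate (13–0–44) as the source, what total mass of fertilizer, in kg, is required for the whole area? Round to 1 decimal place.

3368.5 kg

Product per acre = 77.6 / 44% = 176.364 kg.
Total product = 176.364 × 19.1 = 3368.545 kg.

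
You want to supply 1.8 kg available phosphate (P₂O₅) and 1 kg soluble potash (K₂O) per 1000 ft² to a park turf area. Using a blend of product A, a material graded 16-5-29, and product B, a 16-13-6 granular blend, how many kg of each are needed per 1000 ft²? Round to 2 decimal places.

0.63 kg product A, 13.60 kg product B

Per-1000 ft² balance (a = product A, b = product B):
P₂O₅: 0.05·a + 0.13·b = 1.8
K₂O: 0.29·a + 0.06·b = 1
Eliminate b: (row1) − 0.13/0.06·(row2) → -0.578333·a = -0.366667, so a = 0.634006.
Then b = (1 − 0.29·0.634006) / 0.06 = 13.6023.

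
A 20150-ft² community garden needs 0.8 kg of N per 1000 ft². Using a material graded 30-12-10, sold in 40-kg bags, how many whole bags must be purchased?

2 bags

Product per 1000 ft² = 0.8 / 30% = 2.66667 kg.
Total product = 2.66667 × 20150 / 1000 = 53.7333 kg.
Bags = ⌈53.7333 / 40⌉ = 2.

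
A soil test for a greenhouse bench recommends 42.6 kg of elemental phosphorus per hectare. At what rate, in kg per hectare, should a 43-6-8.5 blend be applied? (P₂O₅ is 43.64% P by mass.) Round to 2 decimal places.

1626.95 kg of product per hectare

As P₂O₅: 42.6 / 0.4364 = 97.6169 kg per hectare.
Product per hectare = 97.6169 / 6% = 1626.948 kg.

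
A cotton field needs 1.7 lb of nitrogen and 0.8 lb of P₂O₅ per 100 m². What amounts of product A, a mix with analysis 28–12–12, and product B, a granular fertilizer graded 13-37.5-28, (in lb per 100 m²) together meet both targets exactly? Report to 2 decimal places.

Let a = lb of product A, b = lb of product B (per 100 m²).
N: 0.28·a + 0.13·b = 1.7
P₂O₅: 0.12·a + 0.375·b = 0.8
From row1: a = (1.7 − 0.13·b) / 0.28.
Into row2: 0.12·(1.7 − 0.13·b)/0.28 + 0.375·b = 0.8 → b = 0.223714, a = 5.96756.

5.97 lb product A, 0.22 lb product B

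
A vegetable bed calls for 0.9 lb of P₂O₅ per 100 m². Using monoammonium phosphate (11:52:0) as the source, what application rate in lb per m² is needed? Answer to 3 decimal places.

0.017 lb of product per sq m

Product per 100 m² = 0.9 / 52% = 1.73077 lb.
Convert to per m²: 1.73077 × 0.01 = 0.0173077 lb.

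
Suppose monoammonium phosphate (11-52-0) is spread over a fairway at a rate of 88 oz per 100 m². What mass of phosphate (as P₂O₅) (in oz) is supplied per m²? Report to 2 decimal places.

0.46 oz P₂O₅ per sq m

P₂O₅ per 100 m² = 88 × 52% = 45.76 oz.
Convert to per m²: 45.76 × 0.01 = 0.4576 oz.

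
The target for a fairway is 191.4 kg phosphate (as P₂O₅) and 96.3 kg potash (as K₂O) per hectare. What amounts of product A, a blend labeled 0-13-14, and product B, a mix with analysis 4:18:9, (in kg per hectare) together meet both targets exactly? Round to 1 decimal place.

8.0 kg product A, 1057.6 kg product B

Per-hectare balance (a = product A, b = product B):
P₂O₅: 0.13·a + 0.18·b = 191.4
K₂O: 0.14·a + 0.09·b = 96.3
From row1: a = (191.4 − 0.18·b) / 0.13.
Into row2: 0.14·(191.4 − 0.18·b)/0.13 + 0.09·b = 96.3 → b = 1057.56, a = 8.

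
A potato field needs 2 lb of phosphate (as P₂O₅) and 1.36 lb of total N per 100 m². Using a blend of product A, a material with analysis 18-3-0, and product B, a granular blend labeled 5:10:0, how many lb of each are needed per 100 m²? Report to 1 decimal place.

With a, b = lb per 100 m² of product A and product B:
P₂O₅: 0.03·a + 0.1·b = 2
N: 0.18·a + 0.05·b = 1.36
Eliminate a: (row1) − 0.03/0.18·(row2) → 0.0916667·b = 1.77333, so b = 19.3455.
Back-substitute: a = (2 − 0.1·19.3455) / 0.03 = 2.18182.

2.2 lb product A, 19.3 lb product B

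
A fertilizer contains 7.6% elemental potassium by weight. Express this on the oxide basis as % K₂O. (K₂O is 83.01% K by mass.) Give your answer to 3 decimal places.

9.156% K₂O

%K₂O = 7.6 / 0.8301 = 9.15552%.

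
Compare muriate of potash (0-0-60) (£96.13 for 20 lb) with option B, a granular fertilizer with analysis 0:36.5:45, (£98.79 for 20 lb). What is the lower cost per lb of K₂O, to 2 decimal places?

£8.01 per lb K₂O (muriate of potash)

muriate of potash: K₂O per bag = 20 × 60% = 12 lb; cost = 96.13 / 12 = £8.0108/lb K₂O.
option B: K₂O per bag = 20 × 45% = 9 lb; cost = 98.79 / 9 = £10.9767/lb K₂O.
muriate of potash is cheaper.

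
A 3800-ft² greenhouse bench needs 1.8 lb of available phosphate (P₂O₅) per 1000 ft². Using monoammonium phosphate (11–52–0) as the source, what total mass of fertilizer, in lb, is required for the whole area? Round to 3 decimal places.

Product per 1000 ft² = 1.8 / 52% = 3.46154 lb.
Total product = 3.46154 × 3800 / 1000 = 13.1538 lb.

13.154 lb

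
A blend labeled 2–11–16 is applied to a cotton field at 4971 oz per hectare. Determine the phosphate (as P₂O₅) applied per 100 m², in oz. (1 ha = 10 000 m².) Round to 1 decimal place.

P₂O₅ per hectare = 4971 × 11% = 546.81 oz.
Convert to per 100 m²: 546.81 × 0.01 = 5.4681 oz.

5.5 oz P₂O₅ per hundred sq m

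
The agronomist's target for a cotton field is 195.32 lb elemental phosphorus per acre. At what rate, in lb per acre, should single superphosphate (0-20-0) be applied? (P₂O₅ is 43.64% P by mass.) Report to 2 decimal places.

2237.86 lb of product per acre

As P₂O₅: 195.32 / 0.4364 = 447.571 lb per acre.
Product per acre = 447.571 / 20% = 2237.855 lb.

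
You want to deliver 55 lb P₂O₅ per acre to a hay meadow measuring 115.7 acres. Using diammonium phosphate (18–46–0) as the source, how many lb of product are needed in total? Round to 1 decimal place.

13833.7 lb

Product per acre = 55 / 46% = 119.565 lb.
Total product = 119.565 × 115.7 = 13833.696 lb.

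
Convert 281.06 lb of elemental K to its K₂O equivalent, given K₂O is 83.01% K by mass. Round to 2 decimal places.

338.59 lb K₂O

K₂O = 281.06 / 0.8301 = 338.586 lb.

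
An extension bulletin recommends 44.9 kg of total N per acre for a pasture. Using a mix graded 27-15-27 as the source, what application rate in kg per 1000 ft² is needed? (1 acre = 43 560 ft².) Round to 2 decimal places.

3.82 kg of product per thousand sq ft

Product per acre = 44.9 / 27% = 166.296 kg.
Convert to per 1000 ft²: 166.296 × 0.0229568 = 3.81764 kg.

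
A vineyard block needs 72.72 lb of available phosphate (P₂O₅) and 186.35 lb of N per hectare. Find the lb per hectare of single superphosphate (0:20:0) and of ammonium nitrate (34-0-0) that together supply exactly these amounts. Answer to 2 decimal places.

Let a = lb of single superphosphate, b = lb of ammonium nitrate (per hectare).
P₂O₅: 0.2·a + 0·b = 72.72
N: 0·a + 0.34·b = 186.35
Solving simultaneously: a = 363.6, b = 548.088.

363.60 lb single superphosphate, 548.09 lb ammonium nitrate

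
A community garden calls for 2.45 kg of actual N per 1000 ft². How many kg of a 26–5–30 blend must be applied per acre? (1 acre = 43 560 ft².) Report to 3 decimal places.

Product per 1000 ft² = 2.45 / 26% = 9.42308 kg.
Convert to per acre: 9.42308 × 43.56 = 410.4692 kg.

410.469 kg of product per acre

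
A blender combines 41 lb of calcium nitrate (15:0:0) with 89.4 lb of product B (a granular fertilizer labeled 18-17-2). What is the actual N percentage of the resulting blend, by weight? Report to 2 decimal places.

Total mass = 41 + 89.4 = 130.4 lb.
N mass = 15%×41 + 18%×89.4 = 22.242 lb.
% N = 22.242 / 130.4 = 17.0567%.

17.06% N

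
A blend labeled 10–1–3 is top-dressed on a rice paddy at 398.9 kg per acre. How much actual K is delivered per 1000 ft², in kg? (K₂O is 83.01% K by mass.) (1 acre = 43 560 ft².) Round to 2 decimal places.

K₂O per acre = 398.9 × 3% = 11.967 kg.
Elemental K = 11.967 × 0.8301 = 9.93381 kg per acre.
Convert to per 1000 ft²: 9.93381 × 0.0229568 = 0.228049 kg.

0.23 kg K per thousand sq ft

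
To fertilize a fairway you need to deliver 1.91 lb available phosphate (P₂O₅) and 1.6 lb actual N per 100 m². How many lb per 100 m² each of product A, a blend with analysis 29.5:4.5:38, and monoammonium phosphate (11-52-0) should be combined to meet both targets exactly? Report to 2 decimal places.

4.19 lb product A, 3.31 lb monoammonium phosphate

With a, b = lb per 100 m² of product A and monoammonium phosphate:
P₂O₅: 0.045·a + 0.52·b = 1.91
N: 0.295·a + 0.11·b = 1.6
From row1: a = (1.91 − 0.52·b) / 0.045.
Into row2: 0.295·(1.91 − 0.52·b)/0.045 + 0.11·b = 1.6 → b = 3.31054, a = 4.18929.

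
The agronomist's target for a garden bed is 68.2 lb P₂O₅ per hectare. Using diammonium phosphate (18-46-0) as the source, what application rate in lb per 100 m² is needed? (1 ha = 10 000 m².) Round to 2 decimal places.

Product per hectare = 68.2 / 46% = 148.261 lb.
Convert to per 100 m²: 148.261 × 0.01 = 1.48261 lb.

1.48 lb of product per hundred sq m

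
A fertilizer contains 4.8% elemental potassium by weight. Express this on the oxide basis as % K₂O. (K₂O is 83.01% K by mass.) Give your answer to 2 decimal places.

5.78% K₂O

%K₂O = 4.8 / 0.8301 = 5.78244%.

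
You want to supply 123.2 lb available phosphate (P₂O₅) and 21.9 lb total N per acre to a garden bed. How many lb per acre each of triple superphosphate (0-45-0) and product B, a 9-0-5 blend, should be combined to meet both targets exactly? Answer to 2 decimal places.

Per-acre balance (a = triple superphosphate, b = product B):
P₂O₅: 0.45·a + 0·b = 123.2
N: 0·a + 0.09·b = 21.9
Solving simultaneously: a = 273.778, b = 243.333.

273.78 lb triple superphosphate, 243.33 lb product B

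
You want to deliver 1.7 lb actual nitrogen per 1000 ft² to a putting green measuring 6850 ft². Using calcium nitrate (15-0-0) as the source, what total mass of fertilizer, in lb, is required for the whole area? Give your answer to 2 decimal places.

77.63 lb

Product per 1000 ft² = 1.7 / 15% = 11.3333 lb.
Total product = 11.3333 × 6850 / 1000 = 77.6333 lb.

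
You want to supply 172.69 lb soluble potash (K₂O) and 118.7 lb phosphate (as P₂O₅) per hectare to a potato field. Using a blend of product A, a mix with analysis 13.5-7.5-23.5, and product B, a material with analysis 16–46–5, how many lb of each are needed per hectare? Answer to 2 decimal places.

With a, b = lb per hectare of product A and product B:
K₂O: 0.235·a + 0.05·b = 172.69
P₂O₅: 0.075·a + 0.46·b = 118.7
Solving simultaneously: a = 704.383, b = 143.198.

704.38 lb product A, 143.20 lb product B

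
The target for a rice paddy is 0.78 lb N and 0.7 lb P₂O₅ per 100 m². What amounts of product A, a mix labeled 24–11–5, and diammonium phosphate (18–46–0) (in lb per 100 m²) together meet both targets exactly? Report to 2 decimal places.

With a, b = lb per 100 m² of product A and diammonium phosphate:
N: 0.24·a + 0.18·b = 0.78
P₂O₅: 0.11·a + 0.46·b = 0.7
Eliminate b: (row1) − 0.18/0.46·(row2) → 0.196957·a = 0.506087, so a = 2.56954.
Then b = (0.7 − 0.11·2.56954) / 0.46 = 0.907285.

2.57 lb product A, 0.91 lb diammonium phosphate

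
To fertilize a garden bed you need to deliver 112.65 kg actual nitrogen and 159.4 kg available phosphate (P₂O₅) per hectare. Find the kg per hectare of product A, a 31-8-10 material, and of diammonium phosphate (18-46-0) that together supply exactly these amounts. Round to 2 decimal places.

Per-hectare balance (a = product A, b = diammonium phosphate):
N: 0.31·a + 0.18·b = 112.65
P₂O₅: 0.08·a + 0.46·b = 159.4
From row1: a = (112.65 − 0.18·b) / 0.31.
Into row2: 0.08·(112.65 − 0.18·b)/0.31 + 0.46·b = 159.4 → b = 315.148, a = 180.398.

180.40 kg product A, 315.15 kg diammonium phosphate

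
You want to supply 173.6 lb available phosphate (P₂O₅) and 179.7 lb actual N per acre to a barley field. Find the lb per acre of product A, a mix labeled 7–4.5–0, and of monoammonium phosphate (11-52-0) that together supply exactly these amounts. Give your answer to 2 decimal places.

Per-acre balance (a = product A, b = monoammonium phosphate):
P₂O₅: 0.045·a + 0.52·b = 173.6
N: 0.07·a + 0.11·b = 179.7
Solving simultaneously: a = 2364.006, b = 129.269.

2364.01 lb product A, 129.27 lb monoammonium phosphate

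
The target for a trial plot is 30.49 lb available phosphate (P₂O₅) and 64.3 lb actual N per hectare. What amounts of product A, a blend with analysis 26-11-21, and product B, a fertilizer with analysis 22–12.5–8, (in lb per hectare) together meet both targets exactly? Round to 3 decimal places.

With a, b = lb per hectare of product A and product B:
P₂O₅: 0.11·a + 0.125·b = 30.49
N: 0.26·a + 0.22·b = 64.3
Solving simultaneously: a = 160.2048, b = 102.9398.

160.205 lb product A, 102.940 lb product B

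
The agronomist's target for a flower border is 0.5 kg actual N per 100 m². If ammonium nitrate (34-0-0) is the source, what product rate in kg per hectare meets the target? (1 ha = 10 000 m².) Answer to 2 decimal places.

Product per 100 m² = 0.5 / 34% = 1.47059 kg.
Convert to per hectare: 1.47059 × 100 = 147.059 kg.

147.06 kg of product per hectare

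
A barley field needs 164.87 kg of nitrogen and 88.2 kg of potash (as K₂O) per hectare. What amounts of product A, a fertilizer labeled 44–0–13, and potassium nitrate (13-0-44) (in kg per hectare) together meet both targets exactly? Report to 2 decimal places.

Let a = kg of product A, b = kg of potassium nitrate (per hectare).
N: 0.44·a + 0.13·b = 164.87
K₂O: 0.13·a + 0.44·b = 88.2
Solving simultaneously: a = 345.653, b = 98.3299.

345.65 kg product A, 98.33 kg potassium nitrate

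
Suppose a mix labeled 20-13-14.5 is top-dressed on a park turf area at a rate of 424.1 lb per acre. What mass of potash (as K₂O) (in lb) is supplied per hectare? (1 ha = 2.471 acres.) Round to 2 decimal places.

151.95 lb K₂O per hectare

K₂O per acre = 424.1 × 14.5% = 61.4945 lb.
Convert to per hectare: 61.4945 × 2.471 = 151.953 lb.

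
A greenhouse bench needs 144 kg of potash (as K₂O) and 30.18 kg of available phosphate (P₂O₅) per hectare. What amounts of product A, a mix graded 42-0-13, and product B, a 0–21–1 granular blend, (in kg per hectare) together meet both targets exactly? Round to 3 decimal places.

1096.637 kg product A, 143.714 kg product B

With a, b = kg per hectare of product A and product B:
K₂O: 0.13·a + 0.01·b = 144
P₂O₅: 0·a + 0.21·b = 30.18
Solving simultaneously: a = 1096.6374, b = 143.7143.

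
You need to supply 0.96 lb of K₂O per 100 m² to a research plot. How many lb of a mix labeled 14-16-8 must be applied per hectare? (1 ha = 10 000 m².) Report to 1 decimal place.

Product per 100 m² = 0.96 / 8% = 12 lb.
Convert to per hectare: 12 × 100 = 1200 lb.

1200.0 lb of product per hectare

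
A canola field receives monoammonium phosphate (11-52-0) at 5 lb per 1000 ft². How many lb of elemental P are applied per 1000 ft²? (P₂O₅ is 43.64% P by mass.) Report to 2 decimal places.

P₂O₅ per 1000 ft² = 5 × 52% = 2.6 lb.
Elemental P = 2.6 × 0.4364 = 1.13464 lb per 1000 ft².

1.13 lb P per thousand sq ft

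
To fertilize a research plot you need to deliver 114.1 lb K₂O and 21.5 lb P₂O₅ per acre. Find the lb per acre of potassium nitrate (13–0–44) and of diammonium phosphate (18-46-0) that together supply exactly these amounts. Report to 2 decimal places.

Let a = lb of potassium nitrate, b = lb of diammonium phosphate (per acre).
K₂O: 0.44·a + 0·b = 114.1
P₂O₅: 0·a + 0.46·b = 21.5
Solving simultaneously: a = 259.318, b = 46.7391.

259.32 lb potassium nitrate, 46.74 lb diammonium phosphate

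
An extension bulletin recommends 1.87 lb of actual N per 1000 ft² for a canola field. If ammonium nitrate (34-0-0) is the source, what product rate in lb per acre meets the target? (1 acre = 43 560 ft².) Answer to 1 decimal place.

239.6 lb of product per acre

Product per 1000 ft² = 1.87 / 34% = 5.5 lb.
Convert to per acre: 5.5 × 43.56 = 239.58 lb.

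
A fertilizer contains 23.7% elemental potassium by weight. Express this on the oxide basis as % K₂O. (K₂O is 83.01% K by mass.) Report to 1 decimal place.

28.6% K₂O

%K₂O = 23.7 / 0.8301 = 28.5508%.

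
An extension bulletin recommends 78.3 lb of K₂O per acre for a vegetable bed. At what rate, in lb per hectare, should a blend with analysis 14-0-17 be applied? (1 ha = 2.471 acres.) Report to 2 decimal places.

1138.11 lb of product per hectare

Product per acre = 78.3 / 17% = 460.588 lb.
Convert to per hectare: 460.588 × 2.471 = 1138.114 lb.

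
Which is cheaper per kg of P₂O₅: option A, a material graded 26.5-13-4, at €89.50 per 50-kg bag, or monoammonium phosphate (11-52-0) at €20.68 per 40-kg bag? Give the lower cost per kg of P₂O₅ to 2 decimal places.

€0.99 per kg P₂O₅ (monoammonium phosphate)

option A: P₂O₅ per bag = 50 × 13% = 6.5 kg; cost = 89.50 / 6.5 = €13.7692/kg P₂O₅.
monoammonium phosphate: P₂O₅ per bag = 40 × 52% = 20.8 kg; cost = 20.68 / 20.8 = €0.9942/kg P₂O₅.
monoammonium phosphate is cheaper.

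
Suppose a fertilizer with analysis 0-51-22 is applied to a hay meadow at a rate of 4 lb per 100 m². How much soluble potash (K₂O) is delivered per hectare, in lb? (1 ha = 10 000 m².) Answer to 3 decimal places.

88.000 lb K₂O per hectare

K₂O per 100 m² = 4 × 22% = 0.88 lb.
Convert to per hectare: 0.88 × 100 = 88 lb.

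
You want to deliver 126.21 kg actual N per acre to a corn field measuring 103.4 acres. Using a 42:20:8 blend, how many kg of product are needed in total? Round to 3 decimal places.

31071.700 kg

Product per acre = 126.21 / 42% = 300.5 kg.
Total product = 300.5 × 103.4 = 31071.7 kg.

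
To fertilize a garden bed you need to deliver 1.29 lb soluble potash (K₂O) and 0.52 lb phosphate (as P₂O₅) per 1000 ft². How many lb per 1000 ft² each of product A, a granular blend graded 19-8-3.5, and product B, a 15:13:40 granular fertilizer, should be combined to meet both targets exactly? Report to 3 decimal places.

1.468 lb product A, 3.097 lb product B

Let a = lb of product A, b = lb of product B (per 1000 ft²).
K₂O: 0.035·a + 0.4·b = 1.29
P₂O₅: 0.08·a + 0.13·b = 0.52
From row1: a = (1.29 − 0.4·b) / 0.035.
Into row2: 0.08·(1.29 − 0.4·b)/0.035 + 0.13·b = 0.52 → b = 3.09654, a = 1.46812.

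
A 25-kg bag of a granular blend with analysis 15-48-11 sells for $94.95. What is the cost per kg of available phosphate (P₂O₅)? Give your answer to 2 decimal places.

P₂O₅ in bag = 25 × 48% = 12 kg.
Cost per kg P₂O₅ = $94.95 / 12 = $7.9125.

$7.91 per kg P₂O₅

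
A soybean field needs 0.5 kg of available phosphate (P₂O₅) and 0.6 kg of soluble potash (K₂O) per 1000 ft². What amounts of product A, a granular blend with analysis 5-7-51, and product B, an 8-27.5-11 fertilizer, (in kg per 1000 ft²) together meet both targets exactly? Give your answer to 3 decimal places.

0.830 kg product A, 1.607 kg product B

With a, b = kg per 1000 ft² of product A and product B:
P₂O₅: 0.07·a + 0.275·b = 0.5
K₂O: 0.51·a + 0.11·b = 0.6
Eliminate b: (row1) − 0.275/0.11·(row2) → -1.205·a = -1, so a = 0.829876.
Then b = (0.6 − 0.51·0.829876) / 0.11 = 1.60694.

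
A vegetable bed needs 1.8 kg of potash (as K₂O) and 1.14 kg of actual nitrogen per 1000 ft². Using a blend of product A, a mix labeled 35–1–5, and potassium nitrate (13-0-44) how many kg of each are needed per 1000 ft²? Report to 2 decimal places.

1.81 kg product A, 3.88 kg potassium nitrate

Per-1000 ft² balance (a = product A, b = potassium nitrate):
K₂O: 0.05·a + 0.44·b = 1.8
N: 0.35·a + 0.13·b = 1.14
Eliminate a: (row1) − 0.05/0.35·(row2) → 0.421429·b = 1.63714, so b = 3.88475.
Back-substitute: a = (1.8 − 0.44·3.88475) / 0.05 = 1.81424.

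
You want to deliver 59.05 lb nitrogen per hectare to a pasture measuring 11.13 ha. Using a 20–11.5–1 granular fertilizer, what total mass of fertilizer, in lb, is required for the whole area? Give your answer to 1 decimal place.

Product per hectare = 59.05 / 20% = 295.25 lb.
Total product = 295.25 × 11.13 = 3286.13 lb.

3286.1 lb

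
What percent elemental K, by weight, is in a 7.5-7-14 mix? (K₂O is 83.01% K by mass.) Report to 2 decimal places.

%K = 14 × 0.8301 = 11.6214%.

11.62% K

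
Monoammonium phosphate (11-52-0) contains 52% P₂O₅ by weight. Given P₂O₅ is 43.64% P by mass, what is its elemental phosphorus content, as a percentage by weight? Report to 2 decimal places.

%P = 52 × 0.4364 = 22.6928%.

22.69% P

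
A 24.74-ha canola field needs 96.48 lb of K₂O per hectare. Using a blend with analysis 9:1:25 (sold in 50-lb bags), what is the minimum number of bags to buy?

Product per hectare = 96.48 / 25% = 385.92 lb.
Total product = 385.92 × 24.74 = 9547.66 lb.
Bags = ⌈9547.66 / 50⌉ = 191.

191 bags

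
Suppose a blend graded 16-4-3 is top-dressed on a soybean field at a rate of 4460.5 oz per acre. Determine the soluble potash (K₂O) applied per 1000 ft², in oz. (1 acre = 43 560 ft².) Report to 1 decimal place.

K₂O per acre = 4460.5 × 3% = 133.815 oz.
Convert to per 1000 ft²: 133.815 × 0.0229568 = 3.07197 oz.

3.1 oz K₂O per thousand sq ft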